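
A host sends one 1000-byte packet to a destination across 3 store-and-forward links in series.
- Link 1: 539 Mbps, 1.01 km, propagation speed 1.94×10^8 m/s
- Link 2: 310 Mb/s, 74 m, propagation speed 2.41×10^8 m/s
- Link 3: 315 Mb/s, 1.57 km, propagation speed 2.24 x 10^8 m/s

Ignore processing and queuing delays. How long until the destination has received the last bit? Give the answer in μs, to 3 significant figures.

L = 1000 × 8 = 8000 bits.
Transmission delays (L/R per hop): 14.8423, 25.8065, 25.3968 μs; sum = 66.0456 μs.
Propagation delays (d/s per hop): 5.20619, 0.307054, 7.00893 μs; sum = 12.5222 μs.
End-to-end = 78.6 μs.

78.6 μs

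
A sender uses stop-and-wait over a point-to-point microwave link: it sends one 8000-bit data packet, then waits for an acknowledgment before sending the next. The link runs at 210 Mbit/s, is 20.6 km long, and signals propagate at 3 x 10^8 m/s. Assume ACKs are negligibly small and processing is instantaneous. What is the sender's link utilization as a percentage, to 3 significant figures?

t_tx = L/R = 8000/210000000 = 3.80952e-05 s.
t_prop = 20600/300000000 = 6.86667e-05 s; RTT = 0.000137333 s.
Cycle = t_tx + RTT = 0.000175429 s.
Utilization = t_tx / cycle = 3.80952e-05/0.000175429 = 21.7 %.

21.7 %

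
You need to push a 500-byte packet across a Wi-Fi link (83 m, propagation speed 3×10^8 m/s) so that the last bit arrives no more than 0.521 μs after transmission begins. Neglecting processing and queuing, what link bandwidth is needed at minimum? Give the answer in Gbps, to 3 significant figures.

L = 4000 bits.
Propagation delay = 83 / 300000000 = 0.276667 μs.
Transmission budget = 0.521 − 0.276667 = 0.244333 μs.
R ≥ L / t_tx = 4000 bits / 2.44333e-07 s = 16.4 Gbps.

16.4 Gbps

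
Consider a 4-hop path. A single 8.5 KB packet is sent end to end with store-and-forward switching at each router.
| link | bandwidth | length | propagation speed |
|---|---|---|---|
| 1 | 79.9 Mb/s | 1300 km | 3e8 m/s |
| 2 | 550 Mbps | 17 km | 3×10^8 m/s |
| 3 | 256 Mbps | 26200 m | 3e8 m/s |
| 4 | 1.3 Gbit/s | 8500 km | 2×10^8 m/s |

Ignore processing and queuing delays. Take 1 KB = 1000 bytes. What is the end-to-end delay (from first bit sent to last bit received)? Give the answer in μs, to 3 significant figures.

L = 68000 bits.
Transmission delays (L/R per hop): 851.064, 123.636, 265.625, 52.3077 μs; sum = 1292.63 μs.
Propagation delays (d/s per hop): 4333.33, 56.6667, 87.3333, 42500 μs; sum = 46977.3 μs.
End-to-end = 48300 μs.

48300 μs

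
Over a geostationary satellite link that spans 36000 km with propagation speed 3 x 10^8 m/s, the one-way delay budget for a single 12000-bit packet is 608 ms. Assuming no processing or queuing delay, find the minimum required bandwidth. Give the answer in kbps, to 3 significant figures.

24.6 kbps

Propagation delay = 36000000 / 300000000 = 120 ms.
Transmission budget = 608 − 120 = 488 ms.
R ≥ L / t_tx = 12000 bits / 0.488 s = 24.6 kbps.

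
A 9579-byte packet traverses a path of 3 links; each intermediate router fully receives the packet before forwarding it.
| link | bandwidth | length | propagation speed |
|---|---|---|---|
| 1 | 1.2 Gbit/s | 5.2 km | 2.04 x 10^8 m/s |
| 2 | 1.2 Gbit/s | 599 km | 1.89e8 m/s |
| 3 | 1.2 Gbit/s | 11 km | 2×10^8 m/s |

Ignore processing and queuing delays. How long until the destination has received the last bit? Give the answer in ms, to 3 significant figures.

3.44 ms

L = 9579 × 8 = 76632 bits.
Transmission delay per hop = L/R = 76632/1200000000 = 0.06386 ms; 3 hops → 0.19158 ms.
Propagation delays (d/s per hop): 0.0254902, 3.16931, 0.055 ms; sum = 3.2498 ms.
End-to-end = 3.44 ms.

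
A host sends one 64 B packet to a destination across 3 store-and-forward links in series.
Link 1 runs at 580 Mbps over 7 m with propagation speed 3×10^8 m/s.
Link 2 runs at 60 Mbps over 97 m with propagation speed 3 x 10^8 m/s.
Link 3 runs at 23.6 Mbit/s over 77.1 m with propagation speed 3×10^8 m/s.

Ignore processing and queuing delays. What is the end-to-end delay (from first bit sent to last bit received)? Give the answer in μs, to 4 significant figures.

31.71 μs

L = 64 × 8 = 512 bits.
Transmission delays (L/R per hop): 0.882759, 8.53333, 21.6949 μs; sum = 31.111 μs.
Propagation delays (d/s per hop): 0.0233333, 0.323333, 0.257 μs; sum = 0.603667 μs.
End-to-end = 31.71 μs.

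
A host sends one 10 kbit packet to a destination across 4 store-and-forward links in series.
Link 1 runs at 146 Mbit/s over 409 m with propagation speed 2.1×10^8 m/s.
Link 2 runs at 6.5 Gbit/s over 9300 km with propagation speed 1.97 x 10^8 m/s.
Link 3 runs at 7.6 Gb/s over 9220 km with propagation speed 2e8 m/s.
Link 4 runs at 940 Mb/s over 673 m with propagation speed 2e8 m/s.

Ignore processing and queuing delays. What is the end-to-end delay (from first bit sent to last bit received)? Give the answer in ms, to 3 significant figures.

93.4 ms

L = 10000 bits.
Transmission delays (L/R per hop): 0.0684932, 0.00153846, 0.00131579, 0.0106383 ms; sum = 0.0819857 ms.
Propagation delays (d/s per hop): 0.00194762, 47.2081, 46.1, 0.003365 ms; sum = 93.3134 ms.
End-to-end = 93.4 ms.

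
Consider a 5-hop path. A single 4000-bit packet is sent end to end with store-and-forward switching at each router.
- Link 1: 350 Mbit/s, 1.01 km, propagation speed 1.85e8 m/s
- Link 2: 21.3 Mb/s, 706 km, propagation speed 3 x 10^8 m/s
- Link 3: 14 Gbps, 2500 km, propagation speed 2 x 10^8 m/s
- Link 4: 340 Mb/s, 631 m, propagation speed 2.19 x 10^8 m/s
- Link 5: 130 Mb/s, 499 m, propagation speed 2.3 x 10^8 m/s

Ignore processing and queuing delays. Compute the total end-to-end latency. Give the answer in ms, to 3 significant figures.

15.1 ms

Transmission delays (L/R per hop): 0.0114286, 0.187793, 0.000285714, 0.0117647, 0.0307692 ms; sum = 0.242042 ms.
Propagation delays (d/s per hop): 0.00545946, 2.35333, 12.5, 0.00288128, 0.00216957 ms; sum = 14.8638 ms.
End-to-end = 15.1 ms.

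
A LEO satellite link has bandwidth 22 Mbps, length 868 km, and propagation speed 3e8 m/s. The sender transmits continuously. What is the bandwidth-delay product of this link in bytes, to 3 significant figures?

7960 bytes

Propagation delay = 868000 / 300000000 = 0.00289333 s.
BDP = R × t_prop = 22000000 × 0.00289333 = 63653.3 bits.
In bytes: 63653.3/8 = 7960 bytes.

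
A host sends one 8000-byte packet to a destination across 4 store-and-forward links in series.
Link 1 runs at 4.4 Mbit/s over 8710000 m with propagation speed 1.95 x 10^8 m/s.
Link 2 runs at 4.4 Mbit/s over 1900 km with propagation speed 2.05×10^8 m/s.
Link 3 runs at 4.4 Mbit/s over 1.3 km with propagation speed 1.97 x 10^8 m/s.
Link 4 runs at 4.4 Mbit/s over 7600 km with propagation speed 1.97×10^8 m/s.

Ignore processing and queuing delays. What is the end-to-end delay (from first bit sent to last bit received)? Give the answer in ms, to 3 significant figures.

L = 8000 × 8 = 64000 bits.
Transmission delay per hop = L/R = 64000/4400000 = 14.5455 ms; 4 hops → 58.1818 ms.
Propagation delays (d/s per hop): 44.6667, 9.26829, 0.00659898, 38.5787 ms; sum = 92.5202 ms.
End-to-end = 151 ms.

151 ms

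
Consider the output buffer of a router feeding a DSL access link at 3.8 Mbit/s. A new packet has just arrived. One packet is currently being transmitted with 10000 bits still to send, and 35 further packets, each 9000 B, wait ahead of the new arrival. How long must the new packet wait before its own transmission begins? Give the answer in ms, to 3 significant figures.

666 ms

Each queued packet: L/R = 72000/3800000 = 18.9474 ms.
35 queued → 663.158 ms.
Plus remaining 10000 bits of current packet: 2.63158 ms.
Queuing delay = 666 ms.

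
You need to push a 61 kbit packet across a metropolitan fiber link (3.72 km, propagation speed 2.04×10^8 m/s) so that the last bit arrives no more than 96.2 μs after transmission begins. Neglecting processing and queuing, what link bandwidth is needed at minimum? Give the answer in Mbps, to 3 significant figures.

782 Mbps

Propagation delay = 3720 / 204000000 = 18.2353 μs.
Transmission budget = 96.2 − 18.2353 = 77.9647 μs.
R ≥ L / t_tx = 61000 bits / 7.79647e-05 s = 782 Mbps.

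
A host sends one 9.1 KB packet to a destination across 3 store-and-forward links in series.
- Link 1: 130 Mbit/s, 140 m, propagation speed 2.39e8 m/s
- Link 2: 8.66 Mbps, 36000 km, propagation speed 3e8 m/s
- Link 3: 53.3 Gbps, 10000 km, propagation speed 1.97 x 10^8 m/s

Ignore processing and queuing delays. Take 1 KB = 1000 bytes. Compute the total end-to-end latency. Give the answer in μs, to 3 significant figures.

L = 72800 bits.
Transmission delays (L/R per hop): 560, 8406.47, 1.36585 μs; sum = 8967.83 μs.
Propagation delays (d/s per hop): 0.585774, 120000, 50761.4 μs; sum = 170762 μs.
End-to-end = 180000 μs.

180000 μs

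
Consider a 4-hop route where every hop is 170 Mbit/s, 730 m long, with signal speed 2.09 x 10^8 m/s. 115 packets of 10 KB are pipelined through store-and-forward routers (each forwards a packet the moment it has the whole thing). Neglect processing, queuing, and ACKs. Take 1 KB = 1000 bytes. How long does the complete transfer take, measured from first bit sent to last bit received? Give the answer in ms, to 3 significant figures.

Per-hop transmission t_tx = L/R = 80000/170000000 = 0.470588 ms.
Per-hop propagation t_prop = 730/209000000 = 0.00349282 ms.
Pipeline fill: first packet needs 4·t_tx to clear all hops; remaining 114 packets each add one t_tx.
Total = (4+115-1)·t_tx + 4·t_prop = 118·0.470588 + 4·0.00349282 = 55.5 ms.

55.5 ms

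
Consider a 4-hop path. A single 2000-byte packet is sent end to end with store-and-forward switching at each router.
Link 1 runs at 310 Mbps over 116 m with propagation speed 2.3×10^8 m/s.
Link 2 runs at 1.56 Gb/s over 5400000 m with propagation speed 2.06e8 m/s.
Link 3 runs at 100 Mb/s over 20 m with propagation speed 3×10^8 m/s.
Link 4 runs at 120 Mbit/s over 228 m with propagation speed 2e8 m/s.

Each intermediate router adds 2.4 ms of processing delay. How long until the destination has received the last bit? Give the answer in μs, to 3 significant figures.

33800 μs

L = 2000 × 8 = 16000 bits.
Transmission delays (L/R per hop): 51.6129, 10.2564, 160, 133.333 μs; sum = 355.203 μs.
Propagation delays (d/s per hop): 0.504348, 26213.6, 0.0666667, 1.14 μs; sum = 26215.3 μs.
Processing at 3 router(s): 3 × 2.4 ms = 7200 μs.
End-to-end = 33800 μs.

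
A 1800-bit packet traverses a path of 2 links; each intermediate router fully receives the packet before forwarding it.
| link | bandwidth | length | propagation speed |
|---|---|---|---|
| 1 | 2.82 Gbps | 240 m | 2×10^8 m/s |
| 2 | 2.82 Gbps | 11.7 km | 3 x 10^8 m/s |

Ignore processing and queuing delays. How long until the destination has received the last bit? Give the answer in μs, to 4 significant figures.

41.48 μs

Transmission delay per hop = L/R = 1800/2820000000 = 0.638298 μs; 2 hops → 1.2766 μs.
Propagation delays (d/s per hop): 1.2, 39 μs; sum = 40.2 μs.
End-to-end = 41.48 μs.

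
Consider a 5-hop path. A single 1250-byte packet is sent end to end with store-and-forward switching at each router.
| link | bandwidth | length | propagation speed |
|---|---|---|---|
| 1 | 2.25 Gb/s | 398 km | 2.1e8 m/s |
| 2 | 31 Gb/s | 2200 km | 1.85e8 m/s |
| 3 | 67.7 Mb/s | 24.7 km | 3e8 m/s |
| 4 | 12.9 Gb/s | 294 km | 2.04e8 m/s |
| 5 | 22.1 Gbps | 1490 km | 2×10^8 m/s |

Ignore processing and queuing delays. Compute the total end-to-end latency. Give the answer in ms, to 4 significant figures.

L = 1250 × 8 = 10000 bits.
Transmission delays (L/R per hop): 0.00444444, 0.000322581, 0.14771, 0.000775194, 0.000452489 ms; sum = 0.153705 ms.
Propagation delays (d/s per hop): 1.89524, 11.8919, 0.0823333, 1.44118, 7.45 ms; sum = 22.7606 ms.
End-to-end = 22.91 ms.

22.91 ms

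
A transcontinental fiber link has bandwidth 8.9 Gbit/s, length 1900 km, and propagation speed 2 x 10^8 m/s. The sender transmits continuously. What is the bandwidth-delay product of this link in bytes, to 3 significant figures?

Propagation delay = 1900000 / 200000000 = 0.0095 s.
BDP = R × t_prop = 8900000000 × 0.0095 = 84550000 bits.
In bytes: 84550000/8 = 10600000 bytes.

10600000 bytes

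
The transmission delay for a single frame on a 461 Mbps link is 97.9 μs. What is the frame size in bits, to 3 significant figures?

L = R × t_tx = 461000000 b/s × 9.79e-05 s = 45131.9 bits.

45100 bits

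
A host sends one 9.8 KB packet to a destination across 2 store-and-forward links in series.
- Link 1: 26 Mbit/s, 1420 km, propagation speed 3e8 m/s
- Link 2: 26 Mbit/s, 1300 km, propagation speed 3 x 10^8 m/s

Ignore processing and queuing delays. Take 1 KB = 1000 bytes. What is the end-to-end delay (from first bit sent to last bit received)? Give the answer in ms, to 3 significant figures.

15.1 ms

L = 78400 bits.
Transmission delay per hop = L/R = 78400/26000000 = 3.01538 ms; 2 hops → 6.03077 ms.
Propagation delays (d/s per hop): 4.73333, 4.33333 ms; sum = 9.06667 ms.
End-to-end = 15.1 ms.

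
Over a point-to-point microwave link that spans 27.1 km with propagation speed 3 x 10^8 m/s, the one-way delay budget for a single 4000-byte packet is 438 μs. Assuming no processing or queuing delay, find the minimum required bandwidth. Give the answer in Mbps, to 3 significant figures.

92.0 Mbps

L = 32000 bits.
Propagation delay = 27100 / 300000000 = 90.3333 μs.
Transmission budget = 438 − 90.3333 = 347.667 μs.
R ≥ L / t_tx = 32000 bits / 0.000347667 s = 92.0 Mbps.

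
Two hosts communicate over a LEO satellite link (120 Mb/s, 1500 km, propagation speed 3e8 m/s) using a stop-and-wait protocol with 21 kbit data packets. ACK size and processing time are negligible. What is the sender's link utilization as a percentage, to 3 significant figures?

t_tx = L/R = 21000/120000000 = 0.000175 s.
t_prop = 1500000/300000000 = 0.005 s; RTT = 0.01 s.
Cycle = t_tx + RTT = 0.010175 s.
Utilization = t_tx / cycle = 0.000175/0.010175 = 1.72 %.

1.72 %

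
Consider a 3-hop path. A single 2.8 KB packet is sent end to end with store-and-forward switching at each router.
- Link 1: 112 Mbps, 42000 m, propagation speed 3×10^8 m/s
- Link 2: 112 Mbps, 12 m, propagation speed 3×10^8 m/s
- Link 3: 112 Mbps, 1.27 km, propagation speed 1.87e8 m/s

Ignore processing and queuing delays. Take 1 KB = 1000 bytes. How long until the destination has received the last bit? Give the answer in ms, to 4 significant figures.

L = 22400 bits.
Transmission delay per hop = L/R = 22400/112000000 = 0.2 ms; 3 hops → 0.6 ms.
Propagation delays (d/s per hop): 0.14, 4e-05, 0.00679144 ms; sum = 0.146831 ms.
End-to-end = 0.7468 ms.

0.7468 ms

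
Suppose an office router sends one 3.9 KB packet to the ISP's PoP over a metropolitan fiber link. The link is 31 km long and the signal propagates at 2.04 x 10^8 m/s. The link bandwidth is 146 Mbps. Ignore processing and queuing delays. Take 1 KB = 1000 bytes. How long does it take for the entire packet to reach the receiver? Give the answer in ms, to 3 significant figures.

L = 31200 bits.
Transmission delay = L/R = 31200 / 146000000 = 0.213699 ms.
Propagation delay = d/s = 31000 m / 204000000 m/s = 0.151961 ms.
Total = 0.366 ms.

0.366 ms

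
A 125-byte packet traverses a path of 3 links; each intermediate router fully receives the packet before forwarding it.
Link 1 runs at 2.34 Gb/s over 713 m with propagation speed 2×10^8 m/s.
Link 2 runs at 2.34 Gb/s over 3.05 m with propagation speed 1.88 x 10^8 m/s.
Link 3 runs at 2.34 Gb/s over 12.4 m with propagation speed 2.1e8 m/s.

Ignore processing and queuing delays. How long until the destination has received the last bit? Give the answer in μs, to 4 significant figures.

4.922 μs

L = 125 × 8 = 1000 bits.
Transmission delay per hop = L/R = 1000/2340000000 = 0.42735 μs; 3 hops → 1.28205 μs.
Propagation delays (d/s per hop): 3.565, 0.0162234, 0.0590476 μs; sum = 3.64027 μs.
End-to-end = 4.922 μs.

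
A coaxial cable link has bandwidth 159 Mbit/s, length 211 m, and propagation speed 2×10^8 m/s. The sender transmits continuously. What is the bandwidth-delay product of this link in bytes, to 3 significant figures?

Propagation delay = 211 / 200000000 = 1.055e-06 s.
BDP = R × t_prop = 159000000 × 1.055e-06 = 167.745 bits.
In bytes: 167.745/8 = 21.0 bytes.

21.0 bytes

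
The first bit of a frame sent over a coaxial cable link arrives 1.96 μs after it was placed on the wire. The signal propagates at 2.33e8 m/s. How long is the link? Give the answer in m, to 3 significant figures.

d = s × t_prop = 233000000 × 1.96e-06 = 457 m.

457 m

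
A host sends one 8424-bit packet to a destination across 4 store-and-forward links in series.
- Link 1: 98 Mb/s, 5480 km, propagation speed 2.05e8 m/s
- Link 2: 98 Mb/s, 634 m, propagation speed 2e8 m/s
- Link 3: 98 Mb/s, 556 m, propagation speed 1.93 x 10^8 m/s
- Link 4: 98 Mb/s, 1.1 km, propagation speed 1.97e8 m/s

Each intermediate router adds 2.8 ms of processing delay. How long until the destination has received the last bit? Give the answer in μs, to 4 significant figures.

35490 μs

Transmission delay per hop = L/R = 8424/98000000 = 85.9592 μs; 4 hops → 343.837 μs.
Propagation delays (d/s per hop): 26731.7, 3.17, 2.88083, 5.58376 μs; sum = 26743.3 μs.
Processing at 3 router(s): 3 × 2.8 ms = 8400 μs.
End-to-end = 35490 μs.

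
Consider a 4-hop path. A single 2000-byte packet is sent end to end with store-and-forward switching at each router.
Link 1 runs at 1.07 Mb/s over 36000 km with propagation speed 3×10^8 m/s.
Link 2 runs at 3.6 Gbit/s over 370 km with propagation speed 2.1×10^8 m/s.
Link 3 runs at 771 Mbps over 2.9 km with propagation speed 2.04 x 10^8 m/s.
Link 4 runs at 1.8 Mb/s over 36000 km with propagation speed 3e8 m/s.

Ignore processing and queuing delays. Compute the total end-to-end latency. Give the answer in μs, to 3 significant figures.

266000 μs

L = 2000 × 8 = 16000 bits.
Transmission delays (L/R per hop): 14953.3, 4.44444, 20.7523, 8888.89 μs; sum = 23867.4 μs.
Propagation delays (d/s per hop): 120000, 1761.9, 14.2157, 120000 μs; sum = 241776 μs.
End-to-end = 266000 μs.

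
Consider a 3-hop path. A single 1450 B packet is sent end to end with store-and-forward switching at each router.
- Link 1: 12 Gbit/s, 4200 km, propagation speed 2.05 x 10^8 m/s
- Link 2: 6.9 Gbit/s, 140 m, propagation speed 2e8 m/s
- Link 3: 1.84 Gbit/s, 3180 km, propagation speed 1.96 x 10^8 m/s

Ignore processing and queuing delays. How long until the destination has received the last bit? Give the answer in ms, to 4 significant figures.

36.72 ms

L = 1450 × 8 = 11600 bits.
Transmission delays (L/R per hop): 0.000966667, 0.00168116, 0.00630435 ms; sum = 0.00895217 ms.
Propagation delays (d/s per hop): 20.4878, 0.0007, 16.2245 ms; sum = 36.713 ms.
End-to-end = 36.72 ms.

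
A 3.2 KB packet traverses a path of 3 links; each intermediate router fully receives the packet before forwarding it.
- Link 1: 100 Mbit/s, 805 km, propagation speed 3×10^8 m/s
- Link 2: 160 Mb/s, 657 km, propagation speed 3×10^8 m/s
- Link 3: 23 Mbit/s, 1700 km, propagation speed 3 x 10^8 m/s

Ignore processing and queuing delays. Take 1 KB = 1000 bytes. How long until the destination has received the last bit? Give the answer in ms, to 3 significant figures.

L = 25600 bits.
Transmission delays (L/R per hop): 0.256, 0.16, 1.11304 ms; sum = 1.52904 ms.
Propagation delays (d/s per hop): 2.68333, 2.19, 5.66667 ms; sum = 10.54 ms.
End-to-end = 12.1 ms.

12.1 ms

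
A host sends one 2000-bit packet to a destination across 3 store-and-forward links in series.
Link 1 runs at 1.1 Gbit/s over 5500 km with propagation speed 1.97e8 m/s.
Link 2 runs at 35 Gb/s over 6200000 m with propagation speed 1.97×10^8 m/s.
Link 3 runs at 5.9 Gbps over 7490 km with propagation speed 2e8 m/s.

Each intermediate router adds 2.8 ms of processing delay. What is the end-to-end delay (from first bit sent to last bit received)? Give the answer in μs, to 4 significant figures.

102400 μs

Transmission delays (L/R per hop): 1.81818, 0.0571429, 0.338983 μs; sum = 2.21431 μs.
Propagation delays (d/s per hop): 27918.8, 31472.1, 37450 μs; sum = 96840.9 μs.
Processing at 2 router(s): 2 × 2.8 ms = 5600 μs.
End-to-end = 102400 μs.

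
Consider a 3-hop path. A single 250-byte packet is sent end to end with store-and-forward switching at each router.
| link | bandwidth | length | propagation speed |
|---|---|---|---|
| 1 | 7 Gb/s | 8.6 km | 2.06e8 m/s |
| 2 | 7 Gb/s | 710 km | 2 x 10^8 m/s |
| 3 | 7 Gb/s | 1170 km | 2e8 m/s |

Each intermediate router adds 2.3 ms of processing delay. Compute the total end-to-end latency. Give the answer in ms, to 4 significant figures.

14.04 ms

L = 250 × 8 = 2000 bits.
Transmission delay per hop = L/R = 2000/7000000000 = 0.000285714 ms; 3 hops → 0.000857143 ms.
Propagation delays (d/s per hop): 0.0417476, 3.55, 5.85 ms; sum = 9.44175 ms.
Processing at 2 router(s): 2 × 2.3 ms = 4.6 ms.
End-to-end = 14.04 ms.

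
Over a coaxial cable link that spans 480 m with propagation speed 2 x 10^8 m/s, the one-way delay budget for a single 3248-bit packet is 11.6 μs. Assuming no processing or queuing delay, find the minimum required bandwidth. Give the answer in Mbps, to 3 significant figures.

Propagation delay = 480 / 200000000 = 2.4 μs.
Transmission budget = 11.6 − 2.4 = 9.2 μs.
R ≥ L / t_tx = 3248 bits / 9.2e-06 s = 353 Mbps.

353 Mbps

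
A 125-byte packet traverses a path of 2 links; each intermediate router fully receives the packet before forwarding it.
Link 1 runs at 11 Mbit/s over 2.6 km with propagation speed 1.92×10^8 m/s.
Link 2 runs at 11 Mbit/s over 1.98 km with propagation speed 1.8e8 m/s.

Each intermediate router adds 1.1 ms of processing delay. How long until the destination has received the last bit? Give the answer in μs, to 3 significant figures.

1310 μs

L = 125 × 8 = 1000 bits.
Transmission delay per hop = L/R = 1000/11000000 = 90.9091 μs; 2 hops → 181.818 μs.
Propagation delays (d/s per hop): 13.5417, 11 μs; sum = 24.5417 μs.
Processing at 1 router(s): 1 × 1.1 ms = 1100 μs.
End-to-end = 1310 μs.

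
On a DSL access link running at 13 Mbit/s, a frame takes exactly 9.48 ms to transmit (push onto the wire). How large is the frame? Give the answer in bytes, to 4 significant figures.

15410 bytes

L = R × t_tx = 13000000 b/s × 0.00948 s = 123240 bits.
In bytes: 123240 / 8 = 15410 bytes.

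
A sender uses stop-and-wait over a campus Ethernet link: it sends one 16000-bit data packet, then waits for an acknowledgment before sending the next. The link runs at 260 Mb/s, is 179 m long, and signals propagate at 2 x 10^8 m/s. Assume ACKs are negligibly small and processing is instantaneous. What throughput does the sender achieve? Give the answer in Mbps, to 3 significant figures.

253 Mbps

t_tx = L/R = 16000/260000000 = 6.15385e-05 s.
t_prop = 179/200000000 = 8.95e-07 s; RTT = 1.79e-06 s.
Cycle = t_tx + RTT = 6.33285e-05 s.
Throughput = L / cycle = 16000 / 6.33285e-05 = 253 Mbps.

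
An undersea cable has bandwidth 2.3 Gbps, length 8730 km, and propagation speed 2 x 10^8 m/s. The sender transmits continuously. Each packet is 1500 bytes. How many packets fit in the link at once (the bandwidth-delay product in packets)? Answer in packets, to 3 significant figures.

8370 packets

Propagation delay = 8730000 / 200000000 = 0.04365 s.
BDP = R × t_prop = 2300000000 × 0.04365 = 100395000 bits.
In packets of 12000 bits: 8370 packets.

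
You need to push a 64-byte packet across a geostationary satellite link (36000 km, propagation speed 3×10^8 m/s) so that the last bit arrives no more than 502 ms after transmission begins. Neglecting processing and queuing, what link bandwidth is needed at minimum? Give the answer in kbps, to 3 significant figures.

1.34 kbps

L = 512 bits.
Propagation delay = 36000000 / 300000000 = 120 ms.
Transmission budget = 502 − 120 = 382 ms.
R ≥ L / t_tx = 512 bits / 0.382 s = 1.34 kbps.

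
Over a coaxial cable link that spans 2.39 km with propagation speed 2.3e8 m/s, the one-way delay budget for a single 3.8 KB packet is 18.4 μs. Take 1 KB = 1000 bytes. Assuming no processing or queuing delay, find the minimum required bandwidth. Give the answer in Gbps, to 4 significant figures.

3.796 Gbps

L = 30400 bits.
Propagation delay = 2390 / 2.3e+08 = 10.3913 μs.
Transmission budget = 18.4 − 10.3913 = 8.0087 μs.
R ≥ L / t_tx = 30400 bits / 8.0087e-06 s = 3.796 Gbps.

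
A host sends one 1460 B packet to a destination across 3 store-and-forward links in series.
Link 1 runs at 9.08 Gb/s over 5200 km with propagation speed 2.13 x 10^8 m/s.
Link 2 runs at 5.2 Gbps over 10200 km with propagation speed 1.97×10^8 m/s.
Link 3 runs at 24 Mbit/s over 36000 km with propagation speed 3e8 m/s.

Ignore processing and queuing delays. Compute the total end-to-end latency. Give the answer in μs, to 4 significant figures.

196700 μs

L = 1460 × 8 = 11680 bits.
Transmission delays (L/R per hop): 1.28634, 2.24615, 486.667 μs; sum = 490.199 μs.
Propagation delays (d/s per hop): 24413.1, 51776.6, 120000 μs; sum = 196190 μs.
End-to-end = 196700 μs.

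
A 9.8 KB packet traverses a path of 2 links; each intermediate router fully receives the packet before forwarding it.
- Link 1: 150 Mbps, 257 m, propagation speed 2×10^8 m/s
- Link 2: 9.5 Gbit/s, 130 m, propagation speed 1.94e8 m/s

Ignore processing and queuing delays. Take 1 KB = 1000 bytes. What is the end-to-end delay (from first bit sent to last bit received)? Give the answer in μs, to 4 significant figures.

L = 78400 bits.
Transmission delays (L/R per hop): 522.667, 8.25263 μs; sum = 530.919 μs.
Propagation delays (d/s per hop): 1.285, 0.670103 μs; sum = 1.9551 μs.
End-to-end = 532.9 μs.

532.9 μs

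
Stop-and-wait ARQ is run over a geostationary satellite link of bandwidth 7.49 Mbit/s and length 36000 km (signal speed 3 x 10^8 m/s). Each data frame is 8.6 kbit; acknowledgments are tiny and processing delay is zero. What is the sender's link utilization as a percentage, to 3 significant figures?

t_tx = L/R = 8600/7490000 = 0.0011482 s.
t_prop = 36000000/300000000 = 0.12 s; RTT = 0.24 s.
Cycle = t_tx + RTT = 0.241148 s.
Utilization = t_tx / cycle = 0.0011482/0.241148 = 0.476 %.

0.476 %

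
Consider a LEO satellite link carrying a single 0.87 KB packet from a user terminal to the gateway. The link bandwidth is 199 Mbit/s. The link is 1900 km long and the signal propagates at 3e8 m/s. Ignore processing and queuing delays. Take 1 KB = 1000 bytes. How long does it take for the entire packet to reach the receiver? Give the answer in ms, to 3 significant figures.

6.37 ms

L = 6960 bits.
Transmission delay = L/R = 6960 / 199000000 = 0.0349749 ms.
Propagation delay = d/s = 1900000 m / 300000000 m/s = 6.33333 ms.
Total = 6.37 ms.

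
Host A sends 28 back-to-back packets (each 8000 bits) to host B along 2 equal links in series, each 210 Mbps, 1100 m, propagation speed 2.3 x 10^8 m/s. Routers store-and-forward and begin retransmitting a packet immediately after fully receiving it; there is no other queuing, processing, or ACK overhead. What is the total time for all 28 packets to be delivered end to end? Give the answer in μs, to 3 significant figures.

Per-hop transmission t_tx = L/R = 8000/210000000 = 38.0952 μs.
Per-hop propagation t_prop = 1100/2.3e+08 = 4.78261 μs.
Pipeline fill: first packet needs 2·t_tx to clear all hops; remaining 27 packets each add one t_tx.
Total = (2+28-1)·t_tx + 2·t_prop = 29·38.0952 + 2·4.78261 = 1110 μs.

1110 μs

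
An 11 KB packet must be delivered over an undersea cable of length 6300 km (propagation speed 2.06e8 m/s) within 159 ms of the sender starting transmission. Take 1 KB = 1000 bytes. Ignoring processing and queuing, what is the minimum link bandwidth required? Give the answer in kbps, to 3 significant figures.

685 kbps

L = 88000 bits.
Propagation delay = 6300000 / 206000000 = 30.5825 ms.
Transmission budget = 159 − 30.5825 = 128.417 ms.
R ≥ L / t_tx = 88000 bits / 0.128417 s = 685 kbps.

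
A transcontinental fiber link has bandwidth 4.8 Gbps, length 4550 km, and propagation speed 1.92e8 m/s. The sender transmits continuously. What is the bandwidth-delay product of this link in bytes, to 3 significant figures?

Propagation delay = 4550000 / 192000000 = 0.0236979 s.
BDP = R × t_prop = 4800000000 × 0.0236979 = 113750000 bits.
In bytes: 113750000/8 = 14200000 bytes.

14200000 bytes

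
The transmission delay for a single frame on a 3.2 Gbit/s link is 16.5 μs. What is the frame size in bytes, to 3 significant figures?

6600 bytes

L = R × t_tx = 3200000000 b/s × 1.65e-05 s = 52800 bits.
In bytes: 52800 / 8 = 6600 bytes.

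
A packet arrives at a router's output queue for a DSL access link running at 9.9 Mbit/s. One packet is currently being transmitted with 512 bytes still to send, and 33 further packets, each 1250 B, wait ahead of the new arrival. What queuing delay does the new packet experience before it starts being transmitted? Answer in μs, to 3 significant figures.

Each queued packet: L/R = 10000/9900000 = 1010.1 μs.
33 queued → 33333.3 μs.
Plus remaining 4096 bits of current packet: 413.737 μs.
Queuing delay = 33700 μs.

33700 μs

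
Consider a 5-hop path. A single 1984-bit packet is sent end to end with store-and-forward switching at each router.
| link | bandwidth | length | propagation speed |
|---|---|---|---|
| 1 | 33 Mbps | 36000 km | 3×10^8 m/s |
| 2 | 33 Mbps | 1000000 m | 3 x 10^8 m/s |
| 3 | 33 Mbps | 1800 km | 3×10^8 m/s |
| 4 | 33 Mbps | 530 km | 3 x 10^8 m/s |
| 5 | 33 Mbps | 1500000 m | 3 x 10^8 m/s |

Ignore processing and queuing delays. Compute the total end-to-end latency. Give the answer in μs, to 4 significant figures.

Transmission delay per hop = L/R = 1984/33000000 = 60.1212 μs; 5 hops → 300.606 μs.
Propagation delays (d/s per hop): 120000, 3333.33, 6000, 1766.67, 5000 μs; sum = 136100 μs.
End-to-end = 136400 μs.

136400 μs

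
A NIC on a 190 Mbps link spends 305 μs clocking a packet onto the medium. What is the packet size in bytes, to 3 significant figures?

L = R × t_tx = 190000000 b/s × 0.000305 s = 57950 bits.
In bytes: 57950 / 8 = 7240 bytes.

7240 bytes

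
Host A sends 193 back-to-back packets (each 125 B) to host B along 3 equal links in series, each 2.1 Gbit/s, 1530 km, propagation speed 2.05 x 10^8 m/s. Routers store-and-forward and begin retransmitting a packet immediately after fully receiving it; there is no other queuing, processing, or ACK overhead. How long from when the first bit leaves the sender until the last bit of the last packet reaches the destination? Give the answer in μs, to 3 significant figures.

22500 μs

Per-hop transmission t_tx = L/R = 1000/2100000000 = 0.47619 μs.
Per-hop propagation t_prop = 1530000/2.05e+08 = 7463.41 μs.
Pipeline fill: first packet needs 3·t_tx to clear all hops; remaining 192 packets each add one t_tx.
Total = (3+193-1)·t_tx + 3·t_prop = 195·0.47619 + 3·7463.41 = 22500 μs.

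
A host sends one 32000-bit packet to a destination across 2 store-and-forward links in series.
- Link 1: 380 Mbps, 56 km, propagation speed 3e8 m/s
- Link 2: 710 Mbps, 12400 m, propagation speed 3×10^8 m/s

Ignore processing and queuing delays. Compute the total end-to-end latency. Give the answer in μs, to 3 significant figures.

357 μs

Transmission delays (L/R per hop): 84.2105, 45.0704 μs; sum = 129.281 μs.
Propagation delays (d/s per hop): 186.667, 41.3333 μs; sum = 228 μs.
End-to-end = 357 μs.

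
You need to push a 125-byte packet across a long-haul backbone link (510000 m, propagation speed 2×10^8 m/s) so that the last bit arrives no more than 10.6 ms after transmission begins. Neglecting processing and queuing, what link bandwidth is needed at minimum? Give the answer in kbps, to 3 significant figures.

124 kbps

L = 1000 bits.
Propagation delay = 510000 / 200000000 = 2.55 ms.
Transmission budget = 10.6 − 2.55 = 8.05 ms.
R ≥ L / t_tx = 1000 bits / 0.00805 s = 124 kbps.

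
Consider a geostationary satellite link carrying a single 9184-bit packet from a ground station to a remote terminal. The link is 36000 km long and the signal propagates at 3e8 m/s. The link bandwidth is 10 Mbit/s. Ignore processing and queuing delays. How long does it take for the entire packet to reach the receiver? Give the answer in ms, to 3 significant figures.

Transmission delay = L/R = 9184 / 10000000 = 0.9184 ms.
Propagation delay = d/s = 36000000 m / 300000000 m/s = 120 ms.
Total = 121 ms.

121 ms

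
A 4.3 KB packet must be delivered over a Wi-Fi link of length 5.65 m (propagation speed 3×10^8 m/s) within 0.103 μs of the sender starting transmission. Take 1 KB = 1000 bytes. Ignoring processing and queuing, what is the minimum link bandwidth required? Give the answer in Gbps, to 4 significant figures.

L = 34400 bits.
Propagation delay = 5.65 / 300000000 = 0.0188333 μs.
Transmission budget = 0.103 − 0.0188333 = 0.0841667 μs.
R ≥ L / t_tx = 34400 bits / 8.41667e-08 s = 408.7 Gbps.

408.7 Gbps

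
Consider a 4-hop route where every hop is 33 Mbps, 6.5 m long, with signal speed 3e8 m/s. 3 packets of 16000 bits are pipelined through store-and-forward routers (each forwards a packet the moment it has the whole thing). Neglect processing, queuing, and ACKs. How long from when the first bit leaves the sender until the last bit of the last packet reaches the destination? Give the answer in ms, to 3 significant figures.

2.91 ms

Per-hop transmission t_tx = L/R = 16000/33000000 = 0.484848 ms.
Per-hop propagation t_prop = 6.5/300000000 = 2.16667e-05 ms.
Pipeline fill: first packet needs 4·t_tx to clear all hops; remaining 2 packets each add one t_tx.
Total = (4+3-1)·t_tx + 4·t_prop = 6·0.484848 + 4·2.16667e-05 = 2.91 ms.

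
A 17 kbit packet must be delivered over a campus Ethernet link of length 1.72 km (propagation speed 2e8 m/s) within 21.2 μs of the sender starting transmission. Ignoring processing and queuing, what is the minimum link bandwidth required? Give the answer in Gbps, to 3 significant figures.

Propagation delay = 1720 / 200000000 = 8.6 μs.
Transmission budget = 21.2 − 8.6 = 12.6 μs.
R ≥ L / t_tx = 17000 bits / 1.26e-05 s = 1.35 Gbps.

1.35 Gbps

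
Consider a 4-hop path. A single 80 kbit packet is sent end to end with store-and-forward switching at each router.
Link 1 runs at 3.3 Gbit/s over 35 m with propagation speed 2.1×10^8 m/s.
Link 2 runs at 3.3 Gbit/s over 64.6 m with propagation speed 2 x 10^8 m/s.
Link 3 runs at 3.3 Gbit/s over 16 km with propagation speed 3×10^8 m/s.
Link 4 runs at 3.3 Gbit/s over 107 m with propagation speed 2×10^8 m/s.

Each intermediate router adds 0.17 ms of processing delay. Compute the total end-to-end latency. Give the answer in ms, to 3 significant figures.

0.661 ms

L = 80000 bits.
Transmission delay per hop = L/R = 80000/3300000000 = 0.0242424 ms; 4 hops → 0.0969697 ms.
Propagation delays (d/s per hop): 0.000166667, 0.000323, 0.0533333, 0.000535 ms; sum = 0.054358 ms.
Processing at 3 router(s): 3 × 0.17 ms = 0.51 ms.
End-to-end = 0.661 ms.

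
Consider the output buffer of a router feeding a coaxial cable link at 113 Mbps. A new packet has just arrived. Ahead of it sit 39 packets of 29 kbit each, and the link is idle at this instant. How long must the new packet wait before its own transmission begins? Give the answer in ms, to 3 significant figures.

10.0 ms

Each queued packet: L/R = 29000/113000000 = 0.256637 ms.
39 queued → 10.0088 ms.
Queuing delay = 10.0 ms.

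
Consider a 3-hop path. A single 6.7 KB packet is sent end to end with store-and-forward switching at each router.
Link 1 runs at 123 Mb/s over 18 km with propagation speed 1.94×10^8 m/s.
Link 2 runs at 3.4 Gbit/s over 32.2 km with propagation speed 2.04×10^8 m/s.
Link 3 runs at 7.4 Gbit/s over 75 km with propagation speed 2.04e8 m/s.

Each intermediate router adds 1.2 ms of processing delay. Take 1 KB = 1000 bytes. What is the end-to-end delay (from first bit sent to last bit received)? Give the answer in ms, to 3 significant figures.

L = 53600 bits.
Transmission delays (L/R per hop): 0.435772, 0.0157647, 0.00724324 ms; sum = 0.45878 ms.
Propagation delays (d/s per hop): 0.0927835, 0.157843, 0.367647 ms; sum = 0.618274 ms.
Processing at 2 router(s): 2 × 1.2 ms = 2.4 ms.
End-to-end = 3.48 ms.

3.48 ms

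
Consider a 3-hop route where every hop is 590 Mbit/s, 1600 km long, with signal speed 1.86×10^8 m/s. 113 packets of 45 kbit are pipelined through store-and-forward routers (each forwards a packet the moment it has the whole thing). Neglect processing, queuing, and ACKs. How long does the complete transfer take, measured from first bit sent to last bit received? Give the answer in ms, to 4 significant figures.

34.58 ms

Per-hop transmission t_tx = L/R = 45000/590000000 = 0.0762712 ms.
Per-hop propagation t_prop = 1600000/186000000 = 8.60215 ms.
Pipeline fill: first packet needs 3·t_tx to clear all hops; remaining 112 packets each add one t_tx.
Total = (3+113-1)·t_tx + 3·t_prop = 115·0.0762712 + 3·8.60215 = 34.58 ms.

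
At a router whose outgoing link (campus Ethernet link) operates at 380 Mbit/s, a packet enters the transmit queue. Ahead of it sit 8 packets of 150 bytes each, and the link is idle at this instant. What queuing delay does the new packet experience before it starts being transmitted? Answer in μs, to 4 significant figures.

Each queued packet: L/R = 1200/380000000 = 3.15789 μs.
8 queued → 25.2632 μs.
Queuing delay = 25.26 μs.

25.26 μs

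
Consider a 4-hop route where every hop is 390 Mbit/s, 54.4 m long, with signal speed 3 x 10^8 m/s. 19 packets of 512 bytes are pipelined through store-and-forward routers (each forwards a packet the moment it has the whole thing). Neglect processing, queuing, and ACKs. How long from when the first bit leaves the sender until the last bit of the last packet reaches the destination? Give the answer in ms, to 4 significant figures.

Per-hop transmission t_tx = L/R = 4096/390000000 = 0.0105026 ms.
Per-hop propagation t_prop = 54.4/300000000 = 0.000181333 ms.
Pipeline fill: first packet needs 4·t_tx to clear all hops; remaining 18 packets each add one t_tx.
Total = (4+19-1)·t_tx + 4·t_prop = 22·0.0105026 + 4·0.000181333 = 0.2318 ms.

0.2318 ms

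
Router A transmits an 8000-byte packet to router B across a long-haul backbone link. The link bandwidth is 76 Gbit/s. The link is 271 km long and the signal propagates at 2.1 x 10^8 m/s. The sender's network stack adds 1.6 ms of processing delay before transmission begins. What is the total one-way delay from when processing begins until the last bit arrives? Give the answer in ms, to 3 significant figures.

2.89 ms

L = 8000 × 8 = 64000 bits.
Transmission delay = L/R = 64000 / 76000000000 = 0.000842105 ms.
Propagation delay = d/s = 271000 m / 210000000 m/s = 1.29048 ms.
Plus processing delay 1.6 ms = 1.6 ms.
Total = 2.89 ms.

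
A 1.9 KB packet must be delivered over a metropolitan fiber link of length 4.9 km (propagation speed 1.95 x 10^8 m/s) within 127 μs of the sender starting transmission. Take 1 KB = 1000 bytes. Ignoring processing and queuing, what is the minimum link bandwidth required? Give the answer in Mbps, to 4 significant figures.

L = 15200 bits.
Propagation delay = 4900 / 195000000 = 25.1282 μs.
Transmission budget = 127 − 25.1282 = 101.872 μs.
R ≥ L / t_tx = 15200 bits / 0.000101872 s = 149.2 Mbps.

149.2 Mbps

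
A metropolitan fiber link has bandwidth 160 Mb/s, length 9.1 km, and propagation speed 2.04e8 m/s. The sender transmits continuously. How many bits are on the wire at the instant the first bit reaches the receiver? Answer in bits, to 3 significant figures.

Propagation delay = 9100 / 204000000 = 4.46078e-05 s.
BDP = R × t_prop = 160000000 × 4.46078e-05 = 7137.25 bits.

7140 bits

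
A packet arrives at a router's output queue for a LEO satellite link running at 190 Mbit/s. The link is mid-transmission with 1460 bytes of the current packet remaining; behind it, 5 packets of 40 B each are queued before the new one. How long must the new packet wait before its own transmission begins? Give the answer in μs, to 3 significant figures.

69.9 μs

Each queued packet: L/R = 320/190000000 = 1.68421 μs.
5 queued → 8.42105 μs.
Plus remaining 11680 bits of current packet: 61.4737 μs.
Queuing delay = 69.9 μs.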